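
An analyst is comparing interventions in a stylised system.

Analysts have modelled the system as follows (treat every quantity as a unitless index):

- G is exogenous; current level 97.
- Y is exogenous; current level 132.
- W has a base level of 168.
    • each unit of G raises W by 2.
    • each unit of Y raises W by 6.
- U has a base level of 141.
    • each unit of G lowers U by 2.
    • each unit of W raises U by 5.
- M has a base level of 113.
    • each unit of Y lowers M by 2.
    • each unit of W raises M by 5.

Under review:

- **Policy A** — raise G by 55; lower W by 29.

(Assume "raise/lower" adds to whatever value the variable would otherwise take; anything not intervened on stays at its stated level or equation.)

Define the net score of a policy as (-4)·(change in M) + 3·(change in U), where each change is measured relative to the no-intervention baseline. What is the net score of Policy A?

-735

Baseline:
  G = 97
  Y = 132
  W = 168 + 2·97 + 6·132 = 1154
  U = 141 − 2·97 + 5·1154 = 5717
  M = 113 − 2·132 + 5·1154 = 5619
Policy A (G + 55, W − 29):
  G = 97 + 55 = 152
  Y = 132
  W = 168 + 2·152 + 6·132 (−29 from intervention) = 1235
  U = 141 − 2·152 + 5·1235 = 6012
  M = 113 − 2·132 + 5·1235 = 6024
ΔM = 6024 − 5619 = 405; ΔU = 6012 − 5717 = 295
Score = (-4)·405 + 3·295 = -735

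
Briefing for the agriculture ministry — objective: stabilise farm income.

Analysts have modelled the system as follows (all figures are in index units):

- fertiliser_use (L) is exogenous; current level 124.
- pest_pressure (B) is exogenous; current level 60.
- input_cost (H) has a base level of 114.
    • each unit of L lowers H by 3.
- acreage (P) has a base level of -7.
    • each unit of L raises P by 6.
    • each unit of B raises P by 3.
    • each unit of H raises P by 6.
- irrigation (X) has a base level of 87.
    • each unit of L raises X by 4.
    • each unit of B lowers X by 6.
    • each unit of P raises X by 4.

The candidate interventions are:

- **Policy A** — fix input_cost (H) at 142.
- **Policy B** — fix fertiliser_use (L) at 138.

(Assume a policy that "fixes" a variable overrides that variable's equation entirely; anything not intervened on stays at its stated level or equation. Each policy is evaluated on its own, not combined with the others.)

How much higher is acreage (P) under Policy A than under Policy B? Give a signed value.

Policy A (H := 142):
  L = 124
  B = 60
  H = 142
  P = -7 + 6·124 + 3·60 + 6·142 = 1769
Policy B (L := 138):
  L = 138
  B = 60
  H = 114 − 3·138 = -300
  P = -7 + 6·138 + 3·60 + 6·(-300) = -799
P: 1769 − (-799) = 2568

2568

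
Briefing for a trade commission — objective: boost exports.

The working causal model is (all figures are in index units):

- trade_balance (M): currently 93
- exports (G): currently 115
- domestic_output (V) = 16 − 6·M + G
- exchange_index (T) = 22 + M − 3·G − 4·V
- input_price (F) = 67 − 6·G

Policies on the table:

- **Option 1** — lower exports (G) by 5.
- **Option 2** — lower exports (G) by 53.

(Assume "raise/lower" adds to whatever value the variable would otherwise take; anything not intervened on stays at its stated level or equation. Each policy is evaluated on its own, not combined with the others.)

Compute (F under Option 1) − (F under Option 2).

Option 1 (G − 5):
  G = 115 − 5 = 110
  F = 67 − 6·110 = -593
Option 2 (G − 53):
  G = 115 − 53 = 62
  F = 67 − 6·62 = -305
F: -593 − (-305) = -288

-288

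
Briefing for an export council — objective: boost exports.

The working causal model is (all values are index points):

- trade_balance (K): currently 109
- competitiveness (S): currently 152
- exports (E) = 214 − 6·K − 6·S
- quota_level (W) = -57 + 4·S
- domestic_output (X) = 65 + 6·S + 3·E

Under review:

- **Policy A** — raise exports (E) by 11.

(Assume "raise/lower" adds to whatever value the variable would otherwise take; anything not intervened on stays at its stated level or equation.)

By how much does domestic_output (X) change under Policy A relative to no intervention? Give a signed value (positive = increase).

Baseline:
  K = 109
  S = 152
  E = 214 − 6·109 − 6·152 = -1352
  X = 65 + 6·152 + 3·(-1352) = -3079
Policy A (E + 11):
  K = 109
  S = 152
  E = 214 − 6·109 − 6·152 (+11 from intervention) = -1341
  X = 65 + 6·152 + 3·(-1341) = -3046
Change in X: -3046 − (-3079) = 33

33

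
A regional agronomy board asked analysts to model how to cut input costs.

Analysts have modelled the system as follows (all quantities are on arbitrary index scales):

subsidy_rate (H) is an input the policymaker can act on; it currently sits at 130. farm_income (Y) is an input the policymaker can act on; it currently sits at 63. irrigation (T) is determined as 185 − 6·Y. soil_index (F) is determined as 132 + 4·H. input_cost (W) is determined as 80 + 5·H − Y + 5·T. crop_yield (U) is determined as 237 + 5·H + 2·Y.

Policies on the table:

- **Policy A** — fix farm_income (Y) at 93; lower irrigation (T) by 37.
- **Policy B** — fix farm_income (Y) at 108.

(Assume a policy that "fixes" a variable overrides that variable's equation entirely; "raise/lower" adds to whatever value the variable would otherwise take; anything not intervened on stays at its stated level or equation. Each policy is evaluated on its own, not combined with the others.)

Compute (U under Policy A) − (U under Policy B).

Policy A (Y := 93, T − 37):
  H = 130
  Y = 93
  U = 237 + 5·130 + 2·93 = 1073
Policy B (Y := 108):
  H = 130
  Y = 108
  U = 237 + 5·130 + 2·108 = 1103
U: 1073 − 1103 = -30

-30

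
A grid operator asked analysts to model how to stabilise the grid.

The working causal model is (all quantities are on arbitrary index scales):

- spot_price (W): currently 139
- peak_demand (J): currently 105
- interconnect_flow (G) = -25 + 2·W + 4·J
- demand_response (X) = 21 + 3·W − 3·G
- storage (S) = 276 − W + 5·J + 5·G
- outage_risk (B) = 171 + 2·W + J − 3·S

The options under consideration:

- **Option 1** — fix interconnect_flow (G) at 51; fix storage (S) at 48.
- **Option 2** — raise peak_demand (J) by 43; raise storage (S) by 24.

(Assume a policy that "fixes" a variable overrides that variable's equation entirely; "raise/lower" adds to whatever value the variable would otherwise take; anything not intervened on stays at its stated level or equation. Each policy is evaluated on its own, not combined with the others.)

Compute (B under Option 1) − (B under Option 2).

15191

Option 1 (G := 51, S := 48):
  W = 139
  J = 105
  G = 51
  S = 48
  B = 171 + 2·139 + 105 − 3·48 = 410
Option 2 (J + 43, S + 24):
  W = 139
  J = 105 + 43 = 148
  G = -25 + 2·139 + 4·148 = 845
  S = 276 − 139 + 5·148 + 5·845 (+24 from intervention) = 5126
  B = 171 + 2·139 + 148 − 3·5126 = -14781
B: 410 − (-14781) = 15191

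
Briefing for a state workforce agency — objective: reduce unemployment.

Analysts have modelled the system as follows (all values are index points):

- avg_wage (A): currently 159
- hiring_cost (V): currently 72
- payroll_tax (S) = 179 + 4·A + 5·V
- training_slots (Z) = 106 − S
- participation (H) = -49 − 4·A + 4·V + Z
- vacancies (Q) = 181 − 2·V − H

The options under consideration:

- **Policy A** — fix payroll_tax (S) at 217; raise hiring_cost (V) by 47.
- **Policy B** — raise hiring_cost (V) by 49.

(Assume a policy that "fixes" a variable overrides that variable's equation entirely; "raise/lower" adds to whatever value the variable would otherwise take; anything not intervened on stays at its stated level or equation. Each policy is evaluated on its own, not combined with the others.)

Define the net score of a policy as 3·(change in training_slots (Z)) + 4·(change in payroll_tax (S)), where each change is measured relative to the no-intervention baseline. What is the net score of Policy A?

Baseline:
  A = 159
  V = 72
  S = 179 + 4·159 + 5·72 = 1175
  Z = 106 − 1175 = -1069
Policy A (S := 217, V + 47):
  A = 159
  V = 72 + 47 = 119
  S = 217
  Z = 106 − 217 = -111
ΔZ = -111 − (-1069) = 958; ΔS = 217 − 1175 = -958
Score = 3·958 + 4·(-958) = -958

-958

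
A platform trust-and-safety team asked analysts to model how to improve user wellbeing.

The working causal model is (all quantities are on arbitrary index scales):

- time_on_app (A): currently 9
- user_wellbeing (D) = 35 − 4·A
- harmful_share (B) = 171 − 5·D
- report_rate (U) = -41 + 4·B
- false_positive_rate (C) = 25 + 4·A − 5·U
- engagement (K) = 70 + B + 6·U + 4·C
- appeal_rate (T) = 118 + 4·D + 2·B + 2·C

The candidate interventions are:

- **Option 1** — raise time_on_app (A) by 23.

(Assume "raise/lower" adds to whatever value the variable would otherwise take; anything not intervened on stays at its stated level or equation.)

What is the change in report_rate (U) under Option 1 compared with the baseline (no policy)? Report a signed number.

Baseline:
  A = 9
  D = 35 − 4·9 = -1
  B = 171 − 5·(-1) = 176
  U = -41 + 4·176 = 663
Option 1 (A + 23):
  A = 9 + 23 = 32
  D = 35 − 4·32 = -93
  B = 171 − 5·(-93) = 636
  U = -41 + 4·636 = 2503
Change in U: 2503 − 663 = 1840

1840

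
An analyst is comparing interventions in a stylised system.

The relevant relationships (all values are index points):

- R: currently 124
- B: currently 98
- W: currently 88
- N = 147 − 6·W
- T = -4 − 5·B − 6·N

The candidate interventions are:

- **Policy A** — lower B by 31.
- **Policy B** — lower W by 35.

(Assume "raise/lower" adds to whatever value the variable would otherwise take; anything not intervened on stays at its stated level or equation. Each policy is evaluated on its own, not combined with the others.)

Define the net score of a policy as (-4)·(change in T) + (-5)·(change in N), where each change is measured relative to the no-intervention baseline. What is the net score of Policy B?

Baseline:
  B = 98
  W = 88
  N = 147 − 6·88 = -381
  T = -4 − 5·98 − 6·(-381) = 1792
Policy B (W − 35):
  B = 98
  W = 88 − 35 = 53
  N = 147 − 6·53 = -171
  T = -4 − 5·98 − 6·(-171) = 532
ΔT = 532 − 1792 = -1260; ΔN = -171 − (-381) = 210
Score = (-4)·(-1260) + (-5)·210 = 3990

3990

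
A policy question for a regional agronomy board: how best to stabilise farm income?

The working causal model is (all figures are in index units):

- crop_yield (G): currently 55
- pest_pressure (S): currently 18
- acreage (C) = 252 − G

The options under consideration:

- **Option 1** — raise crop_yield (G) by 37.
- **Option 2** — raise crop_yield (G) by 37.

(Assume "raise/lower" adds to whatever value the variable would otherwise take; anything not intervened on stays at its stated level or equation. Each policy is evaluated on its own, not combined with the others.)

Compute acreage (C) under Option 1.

160

Option 1 (G + 37):
  G = 55 + 37 = 92
  C = 252 − 92 = 160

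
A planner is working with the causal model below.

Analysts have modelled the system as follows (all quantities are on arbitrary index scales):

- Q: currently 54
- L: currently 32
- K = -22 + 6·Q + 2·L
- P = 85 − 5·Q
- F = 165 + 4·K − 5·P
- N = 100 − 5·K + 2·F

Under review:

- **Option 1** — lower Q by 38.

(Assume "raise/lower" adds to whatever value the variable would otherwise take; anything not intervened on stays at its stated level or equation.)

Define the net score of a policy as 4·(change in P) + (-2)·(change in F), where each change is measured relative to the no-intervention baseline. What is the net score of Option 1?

Baseline:
  Q = 54
  L = 32
  K = -22 + 6·54 + 2·32 = 366
  P = 85 − 5·54 = -185
  F = 165 + 4·366 − 5·(-185) = 2554
Option 1 (Q − 38):
  Q = 54 − 38 = 16
  L = 32
  K = -22 + 6·16 + 2·32 = 138
  P = 85 − 5·16 = 5
  F = 165 + 4·138 − 5·5 = 692
ΔP = 5 − (-185) = 190; ΔF = 692 − 2554 = -1862
Score = 4·190 + (-2)·(-1862) = 4484

4484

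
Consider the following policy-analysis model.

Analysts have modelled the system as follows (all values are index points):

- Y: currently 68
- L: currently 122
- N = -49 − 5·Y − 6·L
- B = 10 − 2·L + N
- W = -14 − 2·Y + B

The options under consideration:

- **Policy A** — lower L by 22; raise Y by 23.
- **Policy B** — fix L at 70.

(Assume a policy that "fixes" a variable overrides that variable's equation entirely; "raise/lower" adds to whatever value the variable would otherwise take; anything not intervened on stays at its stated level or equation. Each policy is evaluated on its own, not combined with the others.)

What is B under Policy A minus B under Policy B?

-355

Policy A (L − 22, Y + 23):
  Y = 68 + 23 = 91
  L = 122 − 22 = 100
  N = -49 − 5·91 − 6·100 = -1104
  B = 10 − 2·100 + (-1104) = -1294
Policy B (L := 70):
  Y = 68
  L = 70
  N = -49 − 5·68 − 6·70 = -809
  B = 10 − 2·70 + (-809) = -939
B: -1294 − (-939) = -355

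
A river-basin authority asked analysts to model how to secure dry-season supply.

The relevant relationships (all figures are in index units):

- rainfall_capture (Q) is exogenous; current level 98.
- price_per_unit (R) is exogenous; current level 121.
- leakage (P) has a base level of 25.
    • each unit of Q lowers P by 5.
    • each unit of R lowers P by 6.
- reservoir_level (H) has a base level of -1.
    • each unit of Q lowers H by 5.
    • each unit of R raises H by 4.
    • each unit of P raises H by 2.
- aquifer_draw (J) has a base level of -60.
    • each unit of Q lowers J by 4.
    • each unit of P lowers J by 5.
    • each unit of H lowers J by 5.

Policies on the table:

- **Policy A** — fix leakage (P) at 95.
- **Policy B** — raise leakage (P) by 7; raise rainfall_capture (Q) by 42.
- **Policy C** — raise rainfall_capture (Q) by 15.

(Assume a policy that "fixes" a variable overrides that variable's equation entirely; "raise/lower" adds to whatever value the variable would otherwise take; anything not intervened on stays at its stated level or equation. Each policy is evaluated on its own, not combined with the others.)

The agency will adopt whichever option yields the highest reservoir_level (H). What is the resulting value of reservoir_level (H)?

183

Policy A (P := 95):
  Q = 98
  R = 121
  P = 95
  H = -1 − 5·98 + 4·121 + 2·95 = 183
Policy B (P + 7, Q + 42):
  Q = 98 + 42 = 140
  R = 121
  P = 25 − 5·140 − 6·121 (+7 from intervention) = -1394
  H = -1 − 5·140 + 4·121 + 2·(-1394) = -3005
Policy C (Q + 15):
  Q = 98 + 15 = 113
  R = 121
  P = 25 − 5·113 − 6·121 = -1266
  H = -1 − 5·113 + 4·121 + 2·(-1266) = -2614
Comparing — Policy A: H=183, Policy B: H=-3005, Policy C: H=-2614. Highest is 183 (Policy A).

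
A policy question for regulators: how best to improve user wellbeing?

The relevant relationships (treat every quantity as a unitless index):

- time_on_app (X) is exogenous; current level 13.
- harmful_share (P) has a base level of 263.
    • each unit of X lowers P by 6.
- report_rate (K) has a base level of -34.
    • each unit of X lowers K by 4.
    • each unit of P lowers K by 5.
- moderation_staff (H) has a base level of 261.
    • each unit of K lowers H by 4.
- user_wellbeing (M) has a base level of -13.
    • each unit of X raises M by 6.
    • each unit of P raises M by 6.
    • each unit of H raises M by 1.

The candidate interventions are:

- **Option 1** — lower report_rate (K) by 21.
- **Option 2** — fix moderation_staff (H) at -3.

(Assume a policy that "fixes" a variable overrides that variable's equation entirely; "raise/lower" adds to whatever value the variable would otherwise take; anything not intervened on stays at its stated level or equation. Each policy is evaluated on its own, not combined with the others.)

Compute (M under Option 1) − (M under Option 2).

Option 1 (K − 21):
  X = 13
  P = 263 − 6·13 = 185
  K = -34 − 4·13 − 5·185 (−21 from intervention) = -1032
  H = 261 − 4·(-1032) = 4389
  M = -13 + 6·13 + 6·185 + 4389 = 5564
Option 2 (H := -3):
  X = 13
  P = 263 − 6·13 = 185
  K = -34 − 4·13 − 5·185 = -1011
  H = -3
  M = -13 + 6·13 + 6·185 + (-3) = 1172
M: 5564 − 1172 = 4392

4392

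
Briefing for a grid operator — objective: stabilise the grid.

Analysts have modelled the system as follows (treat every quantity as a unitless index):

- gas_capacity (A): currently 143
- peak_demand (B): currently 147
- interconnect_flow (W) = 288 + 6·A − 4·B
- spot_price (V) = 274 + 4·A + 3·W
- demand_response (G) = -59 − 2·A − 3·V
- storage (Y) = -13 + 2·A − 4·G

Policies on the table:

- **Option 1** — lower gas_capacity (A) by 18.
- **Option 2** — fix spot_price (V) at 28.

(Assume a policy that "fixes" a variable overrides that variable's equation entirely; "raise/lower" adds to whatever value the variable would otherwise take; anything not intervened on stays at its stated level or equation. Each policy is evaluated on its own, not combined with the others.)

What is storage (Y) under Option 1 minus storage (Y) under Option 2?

24972

Option 1 (A − 18):
  A = 143 − 18 = 125
  B = 147
  W = 288 + 6·125 − 4·147 = 450
  V = 274 + 4·125 + 3·450 = 2124
  G = -59 − 2·125 − 3·2124 = -6681
  Y = -13 + 2·125 − 4·(-6681) = 26961
Option 2 (V := 28):
  A = 143
  B = 147
  W = 288 + 6·143 − 4·147 = 558
  V = 28
  G = -59 − 2·143 − 3·28 = -429
  Y = -13 + 2·143 − 4·(-429) = 1989
Y: 26961 − 1989 = 24972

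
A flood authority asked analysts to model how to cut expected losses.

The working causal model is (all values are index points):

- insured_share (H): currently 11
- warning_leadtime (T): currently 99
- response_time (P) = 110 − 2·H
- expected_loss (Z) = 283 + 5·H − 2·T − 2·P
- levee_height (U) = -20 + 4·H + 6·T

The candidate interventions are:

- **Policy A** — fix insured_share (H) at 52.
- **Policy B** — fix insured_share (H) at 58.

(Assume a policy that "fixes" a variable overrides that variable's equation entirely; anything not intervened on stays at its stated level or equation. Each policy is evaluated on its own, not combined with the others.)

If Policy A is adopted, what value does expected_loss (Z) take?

Policy A (H := 52):
  H = 52
  T = 99
  P = 110 − 2·52 = 6
  Z = 283 + 5·52 − 2·99 − 2·6 = 333

333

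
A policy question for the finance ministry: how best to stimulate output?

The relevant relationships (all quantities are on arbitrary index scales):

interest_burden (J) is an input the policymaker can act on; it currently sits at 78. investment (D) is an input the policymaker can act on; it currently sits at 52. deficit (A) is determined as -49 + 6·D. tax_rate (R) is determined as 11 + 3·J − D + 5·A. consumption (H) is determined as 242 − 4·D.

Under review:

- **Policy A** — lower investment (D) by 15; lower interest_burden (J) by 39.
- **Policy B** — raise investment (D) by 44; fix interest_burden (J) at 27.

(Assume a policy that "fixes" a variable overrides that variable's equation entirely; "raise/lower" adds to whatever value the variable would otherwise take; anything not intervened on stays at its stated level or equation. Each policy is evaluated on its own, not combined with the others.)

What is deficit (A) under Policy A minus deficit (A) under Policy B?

-354

Policy A (D − 15, J − 39):
  D = 52 − 15 = 37
  A = -49 + 6·37 = 173
Policy B (D + 44, J := 27):
  D = 52 + 44 = 96
  A = -49 + 6·96 = 527
A: 173 − 527 = -354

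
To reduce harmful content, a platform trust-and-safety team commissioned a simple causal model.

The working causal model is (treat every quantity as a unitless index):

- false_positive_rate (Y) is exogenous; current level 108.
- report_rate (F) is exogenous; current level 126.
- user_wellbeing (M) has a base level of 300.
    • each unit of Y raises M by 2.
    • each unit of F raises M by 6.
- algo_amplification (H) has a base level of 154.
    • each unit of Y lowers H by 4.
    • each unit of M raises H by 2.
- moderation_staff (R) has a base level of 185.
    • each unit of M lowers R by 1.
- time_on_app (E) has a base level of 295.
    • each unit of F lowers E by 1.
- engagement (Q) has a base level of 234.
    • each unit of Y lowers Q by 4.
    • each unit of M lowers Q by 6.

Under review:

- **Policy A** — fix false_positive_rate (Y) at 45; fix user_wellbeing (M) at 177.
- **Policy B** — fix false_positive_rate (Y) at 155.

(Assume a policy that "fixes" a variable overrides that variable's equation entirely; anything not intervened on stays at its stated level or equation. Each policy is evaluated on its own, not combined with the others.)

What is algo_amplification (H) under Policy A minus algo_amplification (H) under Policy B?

-1938

Policy A (Y := 45, M := 177):
  Y = 45
  F = 126
  M = 177
  H = 154 − 4·45 + 2·177 = 328
Policy B (Y := 155):
  Y = 155
  F = 126
  M = 300 + 2·155 + 6·126 = 1366
  H = 154 − 4·155 + 2·1366 = 2266
H: 328 − 2266 = -1938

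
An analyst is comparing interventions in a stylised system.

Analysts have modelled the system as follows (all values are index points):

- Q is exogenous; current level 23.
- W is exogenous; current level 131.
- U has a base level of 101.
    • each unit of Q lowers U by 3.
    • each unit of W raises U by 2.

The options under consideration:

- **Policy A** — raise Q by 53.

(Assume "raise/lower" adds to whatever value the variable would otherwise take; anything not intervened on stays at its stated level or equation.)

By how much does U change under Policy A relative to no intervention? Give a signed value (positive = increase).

-159

Baseline:
  Q = 23
  W = 131
  U = 101 − 3·23 + 2·131 = 294
Policy A (Q + 53):
  Q = 23 + 53 = 76
  W = 131
  U = 101 − 3·76 + 2·131 = 135
Change in U: 135 − 294 = -159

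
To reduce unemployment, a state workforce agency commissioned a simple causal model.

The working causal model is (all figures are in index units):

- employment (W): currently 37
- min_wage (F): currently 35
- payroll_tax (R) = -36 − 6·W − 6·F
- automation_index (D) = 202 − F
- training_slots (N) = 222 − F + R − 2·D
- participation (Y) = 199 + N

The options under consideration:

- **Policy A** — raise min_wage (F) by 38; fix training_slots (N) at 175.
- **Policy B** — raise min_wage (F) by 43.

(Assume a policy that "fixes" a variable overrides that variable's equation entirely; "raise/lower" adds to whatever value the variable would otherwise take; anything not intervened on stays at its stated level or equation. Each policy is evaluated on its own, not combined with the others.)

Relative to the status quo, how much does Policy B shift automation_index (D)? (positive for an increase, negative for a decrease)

-43

Baseline:
  F = 35
  D = 202 − 35 = 167
Policy B (F + 43):
  F = 35 + 43 = 78
  D = 202 − 78 = 124
Change in D: 124 − 167 = -43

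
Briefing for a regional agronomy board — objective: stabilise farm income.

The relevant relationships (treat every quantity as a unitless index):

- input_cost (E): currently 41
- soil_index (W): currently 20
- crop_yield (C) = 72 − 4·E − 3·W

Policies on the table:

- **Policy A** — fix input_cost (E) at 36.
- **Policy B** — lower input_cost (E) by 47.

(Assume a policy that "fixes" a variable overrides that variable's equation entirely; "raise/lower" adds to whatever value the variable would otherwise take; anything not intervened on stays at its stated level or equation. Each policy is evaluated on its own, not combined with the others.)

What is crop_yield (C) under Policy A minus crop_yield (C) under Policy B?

-168

Policy A (E := 36):
  E = 36
  W = 20
  C = 72 − 4·36 − 3·20 = -132
Policy B (E − 47):
  E = 41 − 47 = -6
  W = 20
  C = 72 − 4·(-6) − 3·20 = 36
C: -132 − 36 = -168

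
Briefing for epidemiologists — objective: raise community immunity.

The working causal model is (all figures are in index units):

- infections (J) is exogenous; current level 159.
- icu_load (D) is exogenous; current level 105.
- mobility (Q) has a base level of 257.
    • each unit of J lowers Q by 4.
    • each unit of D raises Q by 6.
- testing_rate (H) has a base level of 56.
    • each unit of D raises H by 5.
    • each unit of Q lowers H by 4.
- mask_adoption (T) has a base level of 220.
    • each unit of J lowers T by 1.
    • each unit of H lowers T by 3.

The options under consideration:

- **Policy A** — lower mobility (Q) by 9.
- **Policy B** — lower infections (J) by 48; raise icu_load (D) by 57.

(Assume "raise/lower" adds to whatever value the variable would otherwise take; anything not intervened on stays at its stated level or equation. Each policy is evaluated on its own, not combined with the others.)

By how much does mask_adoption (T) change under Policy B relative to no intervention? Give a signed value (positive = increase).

5601

Baseline:
  J = 159
  D = 105
  Q = 257 − 4·159 + 6·105 = 251
  H = 56 + 5·105 − 4·251 = -423
  T = 220 − 159 − 3·(-423) = 1330
Policy B (J − 48, D + 57):
  J = 159 − 48 = 111
  D = 105 + 57 = 162
  Q = 257 − 4·111 + 6·162 = 785
  H = 56 + 5·162 − 4·785 = -2274
  T = 220 − 111 − 3·(-2274) = 6931
Change in T: 6931 − 1330 = 5601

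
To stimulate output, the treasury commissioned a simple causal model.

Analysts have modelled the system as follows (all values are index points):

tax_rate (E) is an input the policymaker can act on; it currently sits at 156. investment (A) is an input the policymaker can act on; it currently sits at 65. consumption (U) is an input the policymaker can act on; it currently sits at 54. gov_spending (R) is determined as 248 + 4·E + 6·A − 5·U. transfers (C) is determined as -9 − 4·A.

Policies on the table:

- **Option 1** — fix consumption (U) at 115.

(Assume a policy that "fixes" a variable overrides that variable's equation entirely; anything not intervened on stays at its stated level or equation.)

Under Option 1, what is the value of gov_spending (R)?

687

Option 1 (U := 115):
  E = 156
  A = 65
  U = 115
  R = 248 + 4·156 + 6·65 − 5·115 = 687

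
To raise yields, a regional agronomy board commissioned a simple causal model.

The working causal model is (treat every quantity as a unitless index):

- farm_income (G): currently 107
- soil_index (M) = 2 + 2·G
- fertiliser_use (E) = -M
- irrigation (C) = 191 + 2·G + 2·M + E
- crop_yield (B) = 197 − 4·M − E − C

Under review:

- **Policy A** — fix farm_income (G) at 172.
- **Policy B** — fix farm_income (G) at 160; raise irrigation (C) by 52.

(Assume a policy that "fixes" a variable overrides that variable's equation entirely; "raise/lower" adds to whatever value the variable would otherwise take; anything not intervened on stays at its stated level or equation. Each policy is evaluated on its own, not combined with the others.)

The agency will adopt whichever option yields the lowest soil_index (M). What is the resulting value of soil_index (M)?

322

Policy A (G := 172):
  G = 172
  M = 2 + 2·172 = 346
Policy B (G := 160, C + 52):
  G = 160
  M = 2 + 2·160 = 322
Comparing — Policy A: M=346, Policy B: M=322. Lowest is 322 (Policy B).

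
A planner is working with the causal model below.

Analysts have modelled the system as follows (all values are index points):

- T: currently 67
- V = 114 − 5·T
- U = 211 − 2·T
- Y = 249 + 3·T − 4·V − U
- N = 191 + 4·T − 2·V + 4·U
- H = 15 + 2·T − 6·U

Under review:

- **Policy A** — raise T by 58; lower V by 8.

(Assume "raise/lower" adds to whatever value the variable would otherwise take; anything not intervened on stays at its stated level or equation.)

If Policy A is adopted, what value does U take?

-39

Policy A (T + 58, V − 8):
  T = 67 + 58 = 125
  U = 211 − 2·125 = -39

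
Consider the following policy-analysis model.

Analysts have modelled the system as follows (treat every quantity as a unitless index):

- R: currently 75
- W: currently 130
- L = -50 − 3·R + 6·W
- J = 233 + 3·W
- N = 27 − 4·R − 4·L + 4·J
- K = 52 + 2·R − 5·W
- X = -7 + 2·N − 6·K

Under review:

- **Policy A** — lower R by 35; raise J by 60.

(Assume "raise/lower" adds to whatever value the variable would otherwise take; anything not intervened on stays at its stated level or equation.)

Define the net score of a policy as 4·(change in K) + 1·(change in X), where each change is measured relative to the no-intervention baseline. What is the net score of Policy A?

Baseline:
  R = 75
  W = 130
  L = -50 − 3·75 + 6·130 = 505
  J = 233 + 3·130 = 623
  N = 27 − 4·75 − 4·505 + 4·623 = 199
  K = 52 + 2·75 − 5·130 = -448
  X = -7 + 2·199 − 6·(-448) = 3079
Policy A (R − 35, J + 60):
  R = 75 − 35 = 40
  W = 130
  L = -50 − 3·40 + 6·130 = 610
  J = 233 + 3·130 (+60 from intervention) = 683
  N = 27 − 4·40 − 4·610 + 4·683 = 159
  K = 52 + 2·40 − 5·130 = -518
  X = -7 + 2·159 − 6·(-518) = 3419
ΔK = -518 − (-448) = -70; ΔX = 3419 − 3079 = 340
Score = 4·(-70) + 1·340 = 60

60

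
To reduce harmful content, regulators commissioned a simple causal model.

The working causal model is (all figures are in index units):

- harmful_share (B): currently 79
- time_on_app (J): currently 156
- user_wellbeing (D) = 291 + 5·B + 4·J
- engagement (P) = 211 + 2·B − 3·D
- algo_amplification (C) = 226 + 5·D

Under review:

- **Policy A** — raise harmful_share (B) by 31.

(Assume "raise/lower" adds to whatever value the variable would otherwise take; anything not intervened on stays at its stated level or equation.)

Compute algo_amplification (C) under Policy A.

7551

Policy A (B + 31):
  B = 79 + 31 = 110
  J = 156
  D = 291 + 5·110 + 4·156 = 1465
  C = 226 + 5·1465 = 7551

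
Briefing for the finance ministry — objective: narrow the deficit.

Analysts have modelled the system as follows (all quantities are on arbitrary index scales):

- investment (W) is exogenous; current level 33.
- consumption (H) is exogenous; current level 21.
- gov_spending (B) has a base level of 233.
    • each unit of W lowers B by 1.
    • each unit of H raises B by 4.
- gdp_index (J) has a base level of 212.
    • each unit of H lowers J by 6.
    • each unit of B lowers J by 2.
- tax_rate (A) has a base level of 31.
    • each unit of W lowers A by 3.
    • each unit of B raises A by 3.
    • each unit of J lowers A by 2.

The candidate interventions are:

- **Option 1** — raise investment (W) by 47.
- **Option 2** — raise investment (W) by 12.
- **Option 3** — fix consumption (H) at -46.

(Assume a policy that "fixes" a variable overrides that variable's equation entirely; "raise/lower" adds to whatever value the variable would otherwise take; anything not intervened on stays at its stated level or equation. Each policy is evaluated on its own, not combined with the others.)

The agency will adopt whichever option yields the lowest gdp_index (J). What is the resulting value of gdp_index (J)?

-458

Option 1 (W + 47):
  W = 33 + 47 = 80
  H = 21
  B = 233 − 80 + 4·21 = 237
  J = 212 − 6·21 − 2·237 = -388
Option 2 (W + 12):
  W = 33 + 12 = 45
  H = 21
  B = 233 − 45 + 4·21 = 272
  J = 212 − 6·21 − 2·272 = -458
Option 3 (H := -46):
  W = 33
  H = -46
  B = 233 − 33 + 4·(-46) = 16
  J = 212 − 6·(-46) − 2·16 = 456
Comparing — Option 1: J=-388, Option 2: J=-458, Option 3: J=456. Lowest is -458 (Option 2).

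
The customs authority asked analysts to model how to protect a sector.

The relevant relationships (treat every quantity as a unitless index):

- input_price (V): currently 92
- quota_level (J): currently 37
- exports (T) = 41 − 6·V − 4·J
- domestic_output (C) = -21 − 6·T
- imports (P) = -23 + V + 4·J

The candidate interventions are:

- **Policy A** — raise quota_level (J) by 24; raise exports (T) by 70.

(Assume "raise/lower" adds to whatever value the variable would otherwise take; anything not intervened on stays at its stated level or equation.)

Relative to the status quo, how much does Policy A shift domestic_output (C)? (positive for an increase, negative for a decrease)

Baseline:
  V = 92
  J = 37
  T = 41 − 6·92 − 4·37 = -659
  C = -21 − 6·(-659) = 3933
Policy A (J + 24, T + 70):
  V = 92
  J = 37 + 24 = 61
  T = 41 − 6·92 − 4·61 (+70 from intervention) = -685
  C = -21 − 6·(-685) = 4089
Change in C: 4089 − 3933 = 156

156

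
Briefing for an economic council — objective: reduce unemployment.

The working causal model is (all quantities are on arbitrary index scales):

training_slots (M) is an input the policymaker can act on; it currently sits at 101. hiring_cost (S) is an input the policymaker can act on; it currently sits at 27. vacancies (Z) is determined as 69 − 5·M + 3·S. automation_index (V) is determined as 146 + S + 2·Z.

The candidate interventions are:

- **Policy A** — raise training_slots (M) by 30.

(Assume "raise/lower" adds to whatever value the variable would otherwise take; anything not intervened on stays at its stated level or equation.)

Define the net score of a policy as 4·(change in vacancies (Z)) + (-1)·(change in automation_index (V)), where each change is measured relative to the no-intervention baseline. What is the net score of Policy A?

Baseline:
  M = 101
  S = 27
  Z = 69 − 5·101 + 3·27 = -355
  V = 146 + 27 + 2·(-355) = -537
Policy A (M + 30):
  M = 101 + 30 = 131
  S = 27
  Z = 69 − 5·131 + 3·27 = -505
  V = 146 + 27 + 2·(-505) = -837
ΔZ = -505 − (-355) = -150; ΔV = -837 − (-537) = -300
Score = 4·(-150) + (-1)·(-300) = -300

-300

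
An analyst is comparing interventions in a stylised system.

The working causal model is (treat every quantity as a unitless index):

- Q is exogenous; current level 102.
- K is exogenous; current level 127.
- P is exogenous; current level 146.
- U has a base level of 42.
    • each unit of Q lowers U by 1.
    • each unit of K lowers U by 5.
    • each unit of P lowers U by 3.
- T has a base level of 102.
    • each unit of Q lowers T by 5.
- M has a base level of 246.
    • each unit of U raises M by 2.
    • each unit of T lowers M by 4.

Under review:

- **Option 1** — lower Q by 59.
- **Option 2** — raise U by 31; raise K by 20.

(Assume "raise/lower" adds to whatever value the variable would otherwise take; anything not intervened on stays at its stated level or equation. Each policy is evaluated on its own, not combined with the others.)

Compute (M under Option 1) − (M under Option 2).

Option 1 (Q − 59):
  Q = 102 − 59 = 43
  K = 127
  P = 146
  U = 42 − 43 − 5·127 − 3·146 = -1074
  T = 102 − 5·43 = -113
  M = 246 + 2·(-1074) − 4·(-113) = -1450
Option 2 (U + 31, K + 20):
  Q = 102
  K = 127 + 20 = 147
  P = 146
  U = 42 − 102 − 5·147 − 3·146 (+31 from intervention) = -1202
  T = 102 − 5·102 = -408
  M = 246 + 2·(-1202) − 4·(-408) = -526
M: -1450 − (-526) = -924

-924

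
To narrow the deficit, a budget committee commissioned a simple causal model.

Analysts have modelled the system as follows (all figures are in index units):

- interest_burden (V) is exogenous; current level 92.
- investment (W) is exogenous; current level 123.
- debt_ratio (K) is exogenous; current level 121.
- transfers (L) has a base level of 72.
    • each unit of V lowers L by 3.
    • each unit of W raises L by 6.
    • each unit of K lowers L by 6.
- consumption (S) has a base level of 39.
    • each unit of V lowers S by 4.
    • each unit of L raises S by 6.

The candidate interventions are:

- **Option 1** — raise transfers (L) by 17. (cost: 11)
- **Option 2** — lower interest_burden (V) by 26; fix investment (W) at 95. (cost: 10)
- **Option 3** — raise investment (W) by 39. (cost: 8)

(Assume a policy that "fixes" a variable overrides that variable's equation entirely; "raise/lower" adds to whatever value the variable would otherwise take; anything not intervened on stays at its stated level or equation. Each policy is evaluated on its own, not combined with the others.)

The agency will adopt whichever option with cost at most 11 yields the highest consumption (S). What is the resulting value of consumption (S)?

Option 1 (L + 17):
  V = 92
  W = 123
  K = 121
  L = 72 − 3·92 + 6·123 − 6·121 (+17 from intervention) = -175
  S = 39 − 4·92 + 6·(-175) = -1379
Option 2 (V − 26, W := 95):
  V = 92 − 26 = 66
  W = 95
  K = 121
  L = 72 − 3·66 + 6·95 − 6·121 = -282
  S = 39 − 4·66 + 6·(-282) = -1917
Option 3 (W + 39):
  V = 92
  W = 123 + 39 = 162
  K = 121
  L = 72 − 3·92 + 6·162 − 6·121 = 42
  S = 39 − 4·92 + 6·42 = -77
Comparing — Option 1: S=-1379, Option 2: S=-1917, Option 3: S=-77. Highest is -77 (Option 3).

-77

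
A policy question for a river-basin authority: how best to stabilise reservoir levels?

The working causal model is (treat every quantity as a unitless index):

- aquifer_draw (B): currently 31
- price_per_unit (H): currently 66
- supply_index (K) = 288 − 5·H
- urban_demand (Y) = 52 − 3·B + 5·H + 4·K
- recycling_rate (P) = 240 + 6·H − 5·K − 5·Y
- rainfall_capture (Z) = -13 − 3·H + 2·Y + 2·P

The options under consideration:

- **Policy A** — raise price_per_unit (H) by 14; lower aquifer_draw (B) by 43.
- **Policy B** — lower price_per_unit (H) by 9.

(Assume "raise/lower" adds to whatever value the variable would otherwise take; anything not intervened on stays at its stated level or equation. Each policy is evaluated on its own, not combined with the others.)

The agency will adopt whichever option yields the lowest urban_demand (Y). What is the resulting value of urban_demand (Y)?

Policy A (H + 14, B − 43):
  B = 31 − 43 = -12
  H = 66 + 14 = 80
  K = 288 − 5·80 = -112
  Y = 52 − 3·(-12) + 5·80 + 4·(-112) = 40
Policy B (H − 9):
  B = 31
  H = 66 − 9 = 57
  K = 288 − 5·57 = 3
  Y = 52 − 3·31 + 5·57 + 4·3 = 256
Comparing — Policy A: Y=40, Policy B: Y=256. Lowest is 40 (Policy A).

40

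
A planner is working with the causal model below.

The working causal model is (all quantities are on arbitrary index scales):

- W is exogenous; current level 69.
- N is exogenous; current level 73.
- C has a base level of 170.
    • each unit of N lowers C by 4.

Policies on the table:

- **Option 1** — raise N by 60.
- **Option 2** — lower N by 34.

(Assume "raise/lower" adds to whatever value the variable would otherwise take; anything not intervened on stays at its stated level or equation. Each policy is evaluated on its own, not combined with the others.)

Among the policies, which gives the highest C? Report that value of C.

Option 1 (N + 60):
  N = 73 + 60 = 133
  C = 170 − 4·133 = -362
Option 2 (N − 34):
  N = 73 − 34 = 39
  C = 170 − 4·39 = 14
Comparing — Option 1: C=-362, Option 2: C=14. Highest is 14 (Option 2).

14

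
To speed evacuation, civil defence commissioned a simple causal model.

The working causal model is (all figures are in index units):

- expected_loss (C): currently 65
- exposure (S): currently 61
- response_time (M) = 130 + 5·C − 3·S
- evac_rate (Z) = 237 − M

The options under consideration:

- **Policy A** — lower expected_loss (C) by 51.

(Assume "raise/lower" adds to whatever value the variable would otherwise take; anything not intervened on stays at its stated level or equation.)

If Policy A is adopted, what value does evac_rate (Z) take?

220

Policy A (C − 51):
  C = 65 − 51 = 14
  S = 61
  M = 130 + 5·14 − 3·61 = 17
  Z = 237 − 17 = 220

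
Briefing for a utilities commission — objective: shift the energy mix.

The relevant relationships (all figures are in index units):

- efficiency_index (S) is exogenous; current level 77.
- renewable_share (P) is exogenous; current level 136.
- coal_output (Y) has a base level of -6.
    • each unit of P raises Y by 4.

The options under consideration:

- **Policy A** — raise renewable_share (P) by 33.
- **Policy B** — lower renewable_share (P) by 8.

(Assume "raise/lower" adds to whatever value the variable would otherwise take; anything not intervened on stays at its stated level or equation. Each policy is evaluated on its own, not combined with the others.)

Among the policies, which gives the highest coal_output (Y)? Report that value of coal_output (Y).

Policy A (P + 33):
  P = 136 + 33 = 169
  Y = -6 + 4·169 = 670
Policy B (P − 8):
  P = 136 − 8 = 128
  Y = -6 + 4·128 = 506
Comparing — Policy A: Y=670, Policy B: Y=506. Highest is 670 (Policy A).

670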